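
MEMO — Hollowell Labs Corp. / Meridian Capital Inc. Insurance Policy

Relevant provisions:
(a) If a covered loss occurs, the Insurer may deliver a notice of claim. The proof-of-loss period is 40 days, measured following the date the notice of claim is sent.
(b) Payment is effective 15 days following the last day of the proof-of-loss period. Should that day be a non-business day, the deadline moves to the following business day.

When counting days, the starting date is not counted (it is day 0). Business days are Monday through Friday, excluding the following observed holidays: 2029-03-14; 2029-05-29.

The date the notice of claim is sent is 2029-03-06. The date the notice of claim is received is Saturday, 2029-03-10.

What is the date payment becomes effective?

The last day of the proof-of-loss period: 40 calendar days after 2029-03-06 is 2029-04-15.
Adding 15 calendar days to 2029-04-15 gives 2029-04-30, which is the date payment becomes effective. 2029-04-30 is a Monday and is not a listed holiday, so no roll-forward applies.

2029-04-30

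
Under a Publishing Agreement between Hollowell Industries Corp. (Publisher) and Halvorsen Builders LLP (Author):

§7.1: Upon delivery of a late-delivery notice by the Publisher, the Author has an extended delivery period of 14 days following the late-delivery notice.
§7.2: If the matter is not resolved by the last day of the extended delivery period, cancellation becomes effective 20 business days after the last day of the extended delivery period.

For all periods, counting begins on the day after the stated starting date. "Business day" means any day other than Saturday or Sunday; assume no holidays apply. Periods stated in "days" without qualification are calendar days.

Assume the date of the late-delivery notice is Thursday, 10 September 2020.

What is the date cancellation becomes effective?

The last day of the extended delivery period: 14 calendar days after 10 September 2020 is 24 September 2020.
The date cancellation becomes effective: counting 20 business days from Thursday, 24 September 2020 (Sep 25, Sep 28, Sep 29, Sep 30, …, Oct 20, Oct 21, Oct 22, skipping weekends) reaches Thursday, 22 October 2020.

22 October 2020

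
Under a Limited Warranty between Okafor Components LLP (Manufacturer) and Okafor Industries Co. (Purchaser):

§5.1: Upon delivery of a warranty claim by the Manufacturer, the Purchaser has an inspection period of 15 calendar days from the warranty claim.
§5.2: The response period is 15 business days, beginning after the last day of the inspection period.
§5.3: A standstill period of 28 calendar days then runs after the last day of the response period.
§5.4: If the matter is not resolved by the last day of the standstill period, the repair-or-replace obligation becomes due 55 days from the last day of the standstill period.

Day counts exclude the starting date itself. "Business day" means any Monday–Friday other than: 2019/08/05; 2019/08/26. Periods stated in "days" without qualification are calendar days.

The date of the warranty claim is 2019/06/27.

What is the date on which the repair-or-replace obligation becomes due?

2019/10/24

Adding 15 calendar days to 2019/06/27 gives 2019/07/12, which is the last day of the inspection period.
The last day of the response period: counting 15 business days from Friday, 2019/07/12 (Jul 15, Jul 16, Jul 17, Jul 18, …, Jul 31, Aug 1, Aug 2, skipping weekends) reaches Friday, 2019/08/02.
The last day of the standstill period: 28 calendar days after 2019/08/02 is 2019/08/30.
The date on which the repair-or-replace obligation becomes due: 55 calendar days after 2019/08/30 is 2019/10/24.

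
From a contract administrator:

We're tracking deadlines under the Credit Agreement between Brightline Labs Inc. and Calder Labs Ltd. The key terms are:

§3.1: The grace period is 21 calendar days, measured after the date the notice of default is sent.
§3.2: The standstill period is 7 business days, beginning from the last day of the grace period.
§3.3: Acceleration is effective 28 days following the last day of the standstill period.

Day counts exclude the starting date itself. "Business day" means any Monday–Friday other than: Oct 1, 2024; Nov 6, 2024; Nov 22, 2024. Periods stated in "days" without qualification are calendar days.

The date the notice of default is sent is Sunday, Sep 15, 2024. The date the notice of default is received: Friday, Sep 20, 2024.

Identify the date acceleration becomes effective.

The last day of the grace period: Sep 15, 2024 + 21 days = Oct 6, 2024.
The last day of the standstill period: 7 business days after Sunday, Oct 6, 2024, skipping weekends — Oct 7, Oct 8, Oct 9, Oct 10, Oct 11, Oct 14, Oct 15 — lands on Tuesday, Oct 15, 2024.
The date acceleration becomes effective: Oct 15, 2024 + 28 days = Nov 12, 2024.

Nov 12, 2024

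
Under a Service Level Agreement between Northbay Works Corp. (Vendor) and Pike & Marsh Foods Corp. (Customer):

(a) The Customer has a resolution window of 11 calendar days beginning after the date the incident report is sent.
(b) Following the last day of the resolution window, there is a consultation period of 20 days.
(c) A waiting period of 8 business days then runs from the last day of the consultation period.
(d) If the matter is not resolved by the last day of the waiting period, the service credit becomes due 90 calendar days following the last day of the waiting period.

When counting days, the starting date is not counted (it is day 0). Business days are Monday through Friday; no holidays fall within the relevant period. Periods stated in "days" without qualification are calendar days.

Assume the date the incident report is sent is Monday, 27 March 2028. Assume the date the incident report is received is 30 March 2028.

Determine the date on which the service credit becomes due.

7 August 2028

The last day of the resolution window: 11 calendar days after 27 March 2028 is 7 April 2028.
The last day of the consultation period: 7 April 2028 + 20 days = 27 April 2028.
The last day of the waiting period: 8 business days after Thursday, 27 April 2028, skipping weekends — Apr 28, May 1, May 2, May 3, May 4, May 5, May 8, May 9 — lands on Tuesday, 9 May 2028.
The date on which the service credit becomes due: 90 calendar days after 9 May 2028 is 7 August 2028.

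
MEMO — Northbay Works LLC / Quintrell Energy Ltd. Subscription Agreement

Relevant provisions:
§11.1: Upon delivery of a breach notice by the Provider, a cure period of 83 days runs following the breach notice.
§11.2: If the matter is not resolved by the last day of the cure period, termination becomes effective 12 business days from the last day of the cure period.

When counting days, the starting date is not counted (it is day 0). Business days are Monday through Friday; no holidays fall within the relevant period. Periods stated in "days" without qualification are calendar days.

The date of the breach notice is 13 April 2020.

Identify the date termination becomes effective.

21 July 2020

The last day of the cure period: 13 April 2020 + 83 days = 5 July 2020.
The date termination becomes effective: counting 12 business days from Sunday, 5 July 2020 (Jul 6, Jul 7, Jul 8, Jul 9, …, Jul 17, Jul 20, Jul 21, skipping weekends) reaches Tuesday, 21 July 2020.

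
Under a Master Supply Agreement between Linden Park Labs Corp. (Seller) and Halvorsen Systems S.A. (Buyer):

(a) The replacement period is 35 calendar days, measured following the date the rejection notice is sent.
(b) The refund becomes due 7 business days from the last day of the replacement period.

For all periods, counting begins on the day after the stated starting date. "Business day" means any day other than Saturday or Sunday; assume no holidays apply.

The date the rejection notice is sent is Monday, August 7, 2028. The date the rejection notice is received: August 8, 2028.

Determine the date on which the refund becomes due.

September 20, 2028

The last day of the replacement period: 35 calendar days after August 7, 2028 is September 11, 2028.
The date on which the refund becomes due: 7 business days after Monday, September 11, 2028, skipping weekends — Sep 12, Sep 13, Sep 14, Sep 15, Sep 18, Sep 19, Sep 20 — lands on Wednesday, September 20, 2028.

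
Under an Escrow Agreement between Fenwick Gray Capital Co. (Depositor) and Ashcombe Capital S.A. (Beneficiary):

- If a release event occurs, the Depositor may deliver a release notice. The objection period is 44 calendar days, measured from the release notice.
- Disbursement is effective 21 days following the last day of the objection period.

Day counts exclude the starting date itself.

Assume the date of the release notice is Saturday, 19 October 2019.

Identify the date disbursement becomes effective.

The last day of the objection period: 19 October 2019 + 44 days = 2 December 2019.
The date disbursement becomes effective: 21 calendar days after 2 December 2019 is 23 December 2019.

23 December 2019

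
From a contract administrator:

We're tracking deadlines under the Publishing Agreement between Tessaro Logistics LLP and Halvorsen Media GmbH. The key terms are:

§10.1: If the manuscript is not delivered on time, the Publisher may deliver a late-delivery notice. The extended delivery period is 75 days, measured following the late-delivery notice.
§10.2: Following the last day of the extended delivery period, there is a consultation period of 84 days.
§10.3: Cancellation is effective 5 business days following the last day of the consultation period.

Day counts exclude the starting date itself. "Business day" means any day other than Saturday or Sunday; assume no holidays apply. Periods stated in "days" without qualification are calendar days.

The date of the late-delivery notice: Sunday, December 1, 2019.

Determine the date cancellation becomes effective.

The last day of the extended delivery period: 75 calendar days after December 1, 2019 is February 14, 2020.
The last day of the consultation period: 84 calendar days after February 14, 2020 is May 8, 2020.
The date cancellation becomes effective: counting 5 business days from Friday, May 8, 2020 (May 11, May 12, May 13, May 14, May 15, skipping weekends) reaches Friday, May 15, 2020.

May 15, 2020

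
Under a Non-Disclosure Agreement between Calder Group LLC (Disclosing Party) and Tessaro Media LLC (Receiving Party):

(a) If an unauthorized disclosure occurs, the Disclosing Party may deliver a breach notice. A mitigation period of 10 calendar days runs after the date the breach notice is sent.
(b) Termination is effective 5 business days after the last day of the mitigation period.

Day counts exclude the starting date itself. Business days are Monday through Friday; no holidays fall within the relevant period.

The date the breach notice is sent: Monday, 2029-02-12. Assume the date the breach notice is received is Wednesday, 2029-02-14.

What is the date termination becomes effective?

2029-03-01

The last day of the mitigation period: 2029-02-12 + 10 days = 2029-02-22.
From Thursday, 2029-02-22, 5 business days (Feb 23, Feb 26, Feb 27, Feb 28, Mar 1, skipping weekends) brings us to Thursday, 2029-03-01, which is the date termination becomes effective.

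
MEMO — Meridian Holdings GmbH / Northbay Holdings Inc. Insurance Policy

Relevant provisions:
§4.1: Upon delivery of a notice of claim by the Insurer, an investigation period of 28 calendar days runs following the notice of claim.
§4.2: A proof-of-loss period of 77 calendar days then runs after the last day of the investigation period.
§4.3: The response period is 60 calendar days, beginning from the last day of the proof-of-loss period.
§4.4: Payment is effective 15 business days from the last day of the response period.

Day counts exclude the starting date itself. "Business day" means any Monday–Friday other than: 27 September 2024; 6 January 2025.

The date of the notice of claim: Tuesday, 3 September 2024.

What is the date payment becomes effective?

Adding 28 calendar days to 3 September 2024 gives 1 October 2024, which is the last day of the investigation period.
The last day of the proof-of-loss period: 1 October 2024 + 77 days = 17 December 2024.
Adding 60 calendar days to 17 December 2024 gives 15 February 2025, which is the last day of the response period.
From Saturday, 15 February 2025, 15 business days (Feb 17, Feb 18, Feb 19, Feb 20, …, Mar 5, Mar 6, Mar 7, skipping weekends) brings us to Friday, 7 March 2025, which is the date payment becomes effective.

7 March 2025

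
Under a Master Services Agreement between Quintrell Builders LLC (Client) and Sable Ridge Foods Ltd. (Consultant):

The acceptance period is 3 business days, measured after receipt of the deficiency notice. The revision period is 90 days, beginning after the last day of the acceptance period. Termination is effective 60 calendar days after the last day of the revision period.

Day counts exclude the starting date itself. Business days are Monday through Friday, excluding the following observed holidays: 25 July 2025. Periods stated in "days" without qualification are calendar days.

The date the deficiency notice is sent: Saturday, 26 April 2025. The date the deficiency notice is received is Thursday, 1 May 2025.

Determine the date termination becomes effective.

The last day of the acceptance period: counting 3 business days from Thursday, 1 May 2025 (May 2, May 5, May 6, skipping weekends) reaches Tuesday, 6 May 2025.
Adding 90 calendar days to 6 May 2025 gives 4 August 2025, which is the last day of the revision period.
The date termination becomes effective: 4 August 2025 + 60 days = 3 October 2025.

3 October 2025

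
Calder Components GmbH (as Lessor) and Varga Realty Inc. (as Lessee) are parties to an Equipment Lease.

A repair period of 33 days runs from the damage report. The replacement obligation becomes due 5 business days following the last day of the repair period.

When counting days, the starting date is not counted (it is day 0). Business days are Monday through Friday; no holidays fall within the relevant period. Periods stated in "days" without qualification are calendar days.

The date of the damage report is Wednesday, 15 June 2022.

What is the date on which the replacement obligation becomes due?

25 July 2022

The last day of the repair period: 33 calendar days after 15 June 2022 is 18 July 2022.
From Monday, 18 July 2022, 5 business days (Jul 19, Jul 20, Jul 21, Jul 22, Jul 25, skipping weekends) brings us to Monday, 25 July 2022, which is the date on which the replacement obligation becomes due.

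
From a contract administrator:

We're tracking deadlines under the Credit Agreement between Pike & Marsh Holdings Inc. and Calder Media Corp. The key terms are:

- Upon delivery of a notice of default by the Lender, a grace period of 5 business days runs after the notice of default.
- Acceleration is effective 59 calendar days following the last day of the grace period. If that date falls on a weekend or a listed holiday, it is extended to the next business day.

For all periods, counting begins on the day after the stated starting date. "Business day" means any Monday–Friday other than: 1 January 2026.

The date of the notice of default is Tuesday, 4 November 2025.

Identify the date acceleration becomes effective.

9 January 2026

The last day of the grace period: counting 5 business days from Tuesday, 4 November 2025 (Nov 5, Nov 6, Nov 7, Nov 10, Nov 11, skipping weekends) reaches Tuesday, 11 November 2025.
The date acceleration becomes effective: 11 November 2025 + 59 days = 9 January 2026. 9 January 2026 is a Friday and is not a listed holiday, so no roll-forward applies.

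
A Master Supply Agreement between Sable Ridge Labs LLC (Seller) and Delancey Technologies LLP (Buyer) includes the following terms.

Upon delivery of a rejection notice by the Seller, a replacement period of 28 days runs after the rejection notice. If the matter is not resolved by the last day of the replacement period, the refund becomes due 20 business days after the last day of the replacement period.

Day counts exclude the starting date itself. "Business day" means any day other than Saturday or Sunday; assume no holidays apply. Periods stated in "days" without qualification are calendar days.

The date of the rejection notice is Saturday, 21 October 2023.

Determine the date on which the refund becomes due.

The last day of the replacement period: 21 October 2023 + 28 days = 18 November 2023.
The date on which the refund becomes due: counting 20 business days from Saturday, 18 November 2023 (Nov 20, Nov 21, Nov 22, Nov 23, …, Dec 13, Dec 14, Dec 15, skipping weekends) reaches Friday, 15 December 2023.

15 December 2023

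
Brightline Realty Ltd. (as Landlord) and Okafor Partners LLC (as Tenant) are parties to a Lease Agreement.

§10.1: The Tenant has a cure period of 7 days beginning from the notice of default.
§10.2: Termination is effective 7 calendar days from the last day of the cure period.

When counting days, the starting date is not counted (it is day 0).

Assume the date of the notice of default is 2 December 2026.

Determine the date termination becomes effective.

The last day of the cure period: 2 December 2026 + 7 days = 9 December 2026.
The date termination becomes effective: 9 December 2026 + 7 days = 16 December 2026.

16 December 2026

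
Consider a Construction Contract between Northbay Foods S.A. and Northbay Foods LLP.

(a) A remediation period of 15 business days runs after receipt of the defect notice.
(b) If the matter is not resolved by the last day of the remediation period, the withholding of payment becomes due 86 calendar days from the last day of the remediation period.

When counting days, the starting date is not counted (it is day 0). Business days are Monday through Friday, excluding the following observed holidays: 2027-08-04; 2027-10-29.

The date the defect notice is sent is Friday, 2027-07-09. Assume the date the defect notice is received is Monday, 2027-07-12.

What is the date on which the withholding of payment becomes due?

The last day of the remediation period: counting 15 business days from Monday, 2027-07-12 (Jul 13, Jul 14, Jul 15, Jul 16, …, Jul 29, Jul 30, Aug 2, skipping weekends) reaches Monday, 2027-08-02.
The date on which the withholding of payment becomes due: 86 calendar days after 2027-08-02 is 2027-10-27.

2027-10-27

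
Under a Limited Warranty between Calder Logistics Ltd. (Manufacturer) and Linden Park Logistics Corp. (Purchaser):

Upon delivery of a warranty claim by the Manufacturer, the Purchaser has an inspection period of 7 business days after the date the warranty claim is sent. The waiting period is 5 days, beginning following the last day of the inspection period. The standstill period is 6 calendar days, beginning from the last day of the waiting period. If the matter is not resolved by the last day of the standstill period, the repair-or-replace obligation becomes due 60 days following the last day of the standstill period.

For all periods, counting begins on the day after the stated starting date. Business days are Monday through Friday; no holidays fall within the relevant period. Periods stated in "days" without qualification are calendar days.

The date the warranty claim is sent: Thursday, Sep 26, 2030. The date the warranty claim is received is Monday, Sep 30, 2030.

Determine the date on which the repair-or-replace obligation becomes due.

Dec 17, 2030

The last day of the inspection period: 7 business days after Thursday, Sep 26, 2030, skipping weekends — Sep 27, Sep 30, Oct 1, Oct 2, Oct 3, Oct 4, Oct 7 — lands on Monday, Oct 7, 2030.
The last day of the waiting period: Oct 7, 2030 + 5 days = Oct 12, 2030.
The last day of the standstill period: Oct 12, 2030 + 6 days = Oct 18, 2030.
The date on which the repair-or-replace obligation becomes due: 60 calendar days after Oct 18, 2030 is Dec 17, 2030.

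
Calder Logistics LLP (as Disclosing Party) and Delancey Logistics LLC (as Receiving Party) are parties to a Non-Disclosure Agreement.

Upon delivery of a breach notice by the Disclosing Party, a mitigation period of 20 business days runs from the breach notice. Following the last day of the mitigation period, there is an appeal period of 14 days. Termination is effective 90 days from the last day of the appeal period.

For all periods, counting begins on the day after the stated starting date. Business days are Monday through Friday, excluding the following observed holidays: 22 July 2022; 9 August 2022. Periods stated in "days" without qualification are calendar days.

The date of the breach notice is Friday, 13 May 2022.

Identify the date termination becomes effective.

22 September 2022

The last day of the mitigation period: counting 20 business days from Friday, 13 May 2022 (May 16, May 17, May 18, May 19, …, Jun 8, Jun 9, Jun 10, skipping weekends) reaches Friday, 10 June 2022.
The last day of the appeal period: 14 calendar days after 10 June 2022 is 24 June 2022.
The date termination becomes effective: 90 calendar days after 24 June 2022 is 22 September 2022.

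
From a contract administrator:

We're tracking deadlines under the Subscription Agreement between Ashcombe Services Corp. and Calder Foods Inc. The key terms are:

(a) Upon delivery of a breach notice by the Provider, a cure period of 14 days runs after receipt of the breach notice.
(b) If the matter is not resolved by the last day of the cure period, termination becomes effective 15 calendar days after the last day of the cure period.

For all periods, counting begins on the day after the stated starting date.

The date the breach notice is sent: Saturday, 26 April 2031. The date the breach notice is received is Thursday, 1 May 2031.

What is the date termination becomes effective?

30 May 2031

Adding 14 calendar days to 1 May 2031 gives 15 May 2031, which is the last day of the cure period.
The date termination becomes effective: 15 May 2031 + 15 days = 30 May 2031.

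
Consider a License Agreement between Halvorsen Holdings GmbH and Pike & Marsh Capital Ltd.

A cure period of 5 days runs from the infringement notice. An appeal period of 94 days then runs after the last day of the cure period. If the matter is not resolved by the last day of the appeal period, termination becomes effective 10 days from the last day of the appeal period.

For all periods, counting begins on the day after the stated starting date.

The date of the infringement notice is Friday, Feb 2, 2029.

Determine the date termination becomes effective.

Adding 5 calendar days to Feb 2, 2029 gives Feb 7, 2029, which is the last day of the cure period.
The last day of the appeal period: Feb 7, 2029 + 94 days = May 12, 2029.
Adding 10 calendar days to May 12, 2029 gives May 22, 2029, which is the date termination becomes effective.

May 22, 2029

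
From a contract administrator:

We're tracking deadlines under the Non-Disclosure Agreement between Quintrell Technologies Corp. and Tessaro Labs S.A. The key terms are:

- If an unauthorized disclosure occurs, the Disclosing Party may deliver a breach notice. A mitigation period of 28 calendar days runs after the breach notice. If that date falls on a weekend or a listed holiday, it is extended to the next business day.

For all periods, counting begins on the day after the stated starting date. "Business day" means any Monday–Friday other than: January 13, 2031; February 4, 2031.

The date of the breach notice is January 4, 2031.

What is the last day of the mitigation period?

February 3, 2031

The last day of the mitigation period: January 4, 2031 + 28 days = February 1, 2031. That falls on a Saturday, so it rolls to the next business day, Monday, February 3, 2031.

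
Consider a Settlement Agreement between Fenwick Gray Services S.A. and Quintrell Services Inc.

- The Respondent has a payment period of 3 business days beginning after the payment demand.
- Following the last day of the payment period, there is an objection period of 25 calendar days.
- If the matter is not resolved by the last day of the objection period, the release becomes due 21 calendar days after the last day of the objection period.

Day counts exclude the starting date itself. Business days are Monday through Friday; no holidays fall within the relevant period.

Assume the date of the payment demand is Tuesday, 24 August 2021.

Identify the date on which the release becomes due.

12 October 2021

The last day of the payment period: 3 business days after Tuesday, 24 August 2021, skipping weekends — Aug 25, Aug 26, Aug 27 — lands on Friday, 27 August 2021.
The last day of the objection period: 25 calendar days after 27 August 2021 is 21 September 2021.
The date on which the release becomes due: 21 calendar days after 21 September 2021 is 12 October 2021.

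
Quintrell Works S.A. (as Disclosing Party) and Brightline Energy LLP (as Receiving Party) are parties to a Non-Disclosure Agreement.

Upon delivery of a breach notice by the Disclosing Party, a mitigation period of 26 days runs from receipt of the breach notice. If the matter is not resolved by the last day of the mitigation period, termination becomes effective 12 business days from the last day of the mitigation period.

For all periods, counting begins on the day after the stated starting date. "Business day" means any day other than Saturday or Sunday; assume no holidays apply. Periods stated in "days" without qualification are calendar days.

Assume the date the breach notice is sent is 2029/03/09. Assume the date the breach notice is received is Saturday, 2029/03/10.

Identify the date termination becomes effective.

The last day of the mitigation period: 2029/03/10 + 26 days = 2029/04/05.
The date termination becomes effective: counting 12 business days from Thursday, 2029/04/05 (Apr 6, Apr 9, Apr 10, Apr 11, …, Apr 19, Apr 20, Apr 23, skipping weekends) reaches Monday, 2029/04/23.

2029/04/23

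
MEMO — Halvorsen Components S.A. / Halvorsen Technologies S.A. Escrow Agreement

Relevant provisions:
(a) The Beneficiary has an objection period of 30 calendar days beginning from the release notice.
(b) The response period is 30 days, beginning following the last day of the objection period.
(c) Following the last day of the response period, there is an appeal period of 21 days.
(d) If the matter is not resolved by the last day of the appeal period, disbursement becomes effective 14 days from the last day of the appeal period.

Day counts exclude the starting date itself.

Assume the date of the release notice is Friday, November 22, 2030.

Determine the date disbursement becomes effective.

The last day of the objection period: November 22, 2030 + 30 days = December 22, 2030.
The last day of the response period: 30 calendar days after December 22, 2030 is January 21, 2031.
The last day of the appeal period: 21 calendar days after January 21, 2031 is February 11, 2031.
Adding 14 calendar days to February 11, 2031 gives February 25, 2031, which is the date disbursement becomes effective.

February 25, 2031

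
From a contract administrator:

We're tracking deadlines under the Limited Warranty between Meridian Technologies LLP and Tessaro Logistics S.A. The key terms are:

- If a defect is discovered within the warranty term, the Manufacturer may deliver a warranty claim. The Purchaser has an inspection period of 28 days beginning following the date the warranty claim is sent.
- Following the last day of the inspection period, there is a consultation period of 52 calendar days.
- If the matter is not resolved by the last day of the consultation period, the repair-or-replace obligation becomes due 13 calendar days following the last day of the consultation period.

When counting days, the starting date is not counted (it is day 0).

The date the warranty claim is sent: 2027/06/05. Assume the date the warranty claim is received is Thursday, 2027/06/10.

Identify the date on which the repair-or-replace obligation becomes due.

The last day of the inspection period: 2027/06/05 + 28 days = 2027/07/03.
Adding 52 calendar days to 2027/07/03 gives 2027/08/24, which is the last day of the consultation period.
The date on which the repair-or-replace obligation becomes due: 13 calendar days after 2027/08/24 is 2027/09/06.

2027/09/06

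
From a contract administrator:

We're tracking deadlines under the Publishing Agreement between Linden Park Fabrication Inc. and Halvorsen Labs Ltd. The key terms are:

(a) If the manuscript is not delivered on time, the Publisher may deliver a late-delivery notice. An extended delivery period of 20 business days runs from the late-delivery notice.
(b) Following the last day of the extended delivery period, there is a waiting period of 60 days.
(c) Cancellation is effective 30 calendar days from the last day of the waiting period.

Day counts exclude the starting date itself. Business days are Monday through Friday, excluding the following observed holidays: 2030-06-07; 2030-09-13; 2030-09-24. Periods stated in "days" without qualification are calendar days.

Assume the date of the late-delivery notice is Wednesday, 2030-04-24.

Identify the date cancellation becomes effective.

2030-08-20

The last day of the extended delivery period: 20 business days after Wednesday, 2030-04-24, skipping weekends — Apr 25, Apr 26, Apr 29, Apr 30, …, May 20, May 21, May 22 — lands on Wednesday, 2030-05-22.
The last day of the waiting period: 2030-05-22 + 60 days = 2030-07-21.
The date cancellation becomes effective: 2030-07-21 + 30 days = 2030-08-20.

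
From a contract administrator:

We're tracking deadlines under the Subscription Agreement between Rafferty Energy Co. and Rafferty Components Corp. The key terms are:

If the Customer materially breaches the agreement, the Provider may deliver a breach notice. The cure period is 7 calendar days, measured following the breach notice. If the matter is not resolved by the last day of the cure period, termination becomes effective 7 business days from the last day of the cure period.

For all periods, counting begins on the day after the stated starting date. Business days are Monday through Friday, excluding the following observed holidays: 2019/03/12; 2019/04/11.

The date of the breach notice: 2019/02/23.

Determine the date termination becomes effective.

2019/03/13

The last day of the cure period: 7 calendar days after 2019/02/23 is 2019/03/02.
From Saturday, 2019/03/02, 7 business days (Mar 4, Mar 5, Mar 6, Mar 7, Mar 8, Mar 11, Mar 13, skipping weekends and the listed holiday on Mar 12) brings us to Wednesday, 2019/03/13, which is the date termination becomes effective.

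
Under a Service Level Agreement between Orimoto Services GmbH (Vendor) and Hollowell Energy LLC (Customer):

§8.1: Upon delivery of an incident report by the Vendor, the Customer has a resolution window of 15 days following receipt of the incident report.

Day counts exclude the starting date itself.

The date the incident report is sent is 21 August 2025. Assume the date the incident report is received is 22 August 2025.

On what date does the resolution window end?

6 September 2025

The last day of the resolution window: 22 August 2025 + 15 days = 6 September 2025.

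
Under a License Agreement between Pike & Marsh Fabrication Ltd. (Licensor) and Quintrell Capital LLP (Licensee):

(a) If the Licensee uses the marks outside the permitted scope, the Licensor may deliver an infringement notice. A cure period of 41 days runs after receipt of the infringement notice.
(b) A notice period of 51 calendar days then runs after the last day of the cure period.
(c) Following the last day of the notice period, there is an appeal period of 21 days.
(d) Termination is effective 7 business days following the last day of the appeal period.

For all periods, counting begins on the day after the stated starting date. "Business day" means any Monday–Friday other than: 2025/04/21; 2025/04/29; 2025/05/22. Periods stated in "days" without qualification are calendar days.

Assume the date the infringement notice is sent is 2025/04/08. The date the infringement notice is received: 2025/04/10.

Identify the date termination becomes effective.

The last day of the cure period: 2025/04/10 + 41 days = 2025/05/21.
The last day of the notice period: 51 calendar days after 2025/05/21 is 2025/07/11.
The last day of the appeal period: 21 calendar days after 2025/07/11 is 2025/08/01.
From Friday, 2025/08/01, 7 business days (Aug 4, Aug 5, Aug 6, Aug 7, Aug 8, Aug 11, Aug 12, skipping weekends) brings us to Tuesday, 2025/08/12, which is the date termination becomes effective.

2025/08/12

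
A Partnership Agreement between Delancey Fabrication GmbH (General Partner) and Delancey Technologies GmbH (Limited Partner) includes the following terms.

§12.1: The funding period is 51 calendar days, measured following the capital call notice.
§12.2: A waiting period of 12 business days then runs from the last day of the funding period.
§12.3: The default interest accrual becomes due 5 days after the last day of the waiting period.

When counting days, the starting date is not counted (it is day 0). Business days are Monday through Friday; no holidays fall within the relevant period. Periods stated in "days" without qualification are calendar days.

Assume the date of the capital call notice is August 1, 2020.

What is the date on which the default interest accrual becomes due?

Adding 51 calendar days to August 1, 2020 gives September 21, 2020, which is the last day of the funding period.
The last day of the waiting period: 12 business days after Monday, September 21, 2020, skipping weekends — Sep 22, Sep 23, Sep 24, Sep 25, …, Oct 5, Oct 6, Oct 7 — lands on Wednesday, October 7, 2020.
Adding 5 calendar days to October 7, 2020 gives October 12, 2020, which is the date on which the default interest accrual becomes due.

October 12, 2020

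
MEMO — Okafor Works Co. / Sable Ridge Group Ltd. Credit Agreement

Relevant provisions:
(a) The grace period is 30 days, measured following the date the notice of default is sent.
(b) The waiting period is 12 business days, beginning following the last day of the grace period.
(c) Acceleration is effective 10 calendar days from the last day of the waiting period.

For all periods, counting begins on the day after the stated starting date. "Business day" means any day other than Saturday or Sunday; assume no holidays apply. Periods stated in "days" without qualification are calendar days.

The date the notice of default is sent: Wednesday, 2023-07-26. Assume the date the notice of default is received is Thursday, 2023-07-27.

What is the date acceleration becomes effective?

Adding 30 calendar days to 2023-07-26 gives 2023-08-25, which is the last day of the grace period.
From Friday, 2023-08-25, 12 business days (Aug 28, Aug 29, Aug 30, Aug 31, …, Sep 8, Sep 11, Sep 12, skipping weekends) brings us to Tuesday, 2023-09-12, which is the last day of the waiting period.
The date acceleration becomes effective: 10 calendar days after 2023-09-12 is 2023-09-22.

2023-09-22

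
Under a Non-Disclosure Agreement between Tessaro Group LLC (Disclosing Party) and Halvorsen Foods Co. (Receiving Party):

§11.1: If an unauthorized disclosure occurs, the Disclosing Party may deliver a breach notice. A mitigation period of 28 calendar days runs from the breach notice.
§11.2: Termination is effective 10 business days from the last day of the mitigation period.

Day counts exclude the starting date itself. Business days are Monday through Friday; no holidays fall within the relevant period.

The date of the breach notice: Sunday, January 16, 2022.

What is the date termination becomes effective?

February 25, 2022

Adding 28 calendar days to January 16, 2022 gives February 13, 2022, which is the last day of the mitigation period.
From Sunday, February 13, 2022, 10 business days (Feb 14, Feb 15, Feb 16, Feb 17, Feb 18, Feb 21, Feb 22, Feb 23, Feb 24, Feb 25, skipping weekends) brings us to Friday, February 25, 2022, which is the date termination becomes effective.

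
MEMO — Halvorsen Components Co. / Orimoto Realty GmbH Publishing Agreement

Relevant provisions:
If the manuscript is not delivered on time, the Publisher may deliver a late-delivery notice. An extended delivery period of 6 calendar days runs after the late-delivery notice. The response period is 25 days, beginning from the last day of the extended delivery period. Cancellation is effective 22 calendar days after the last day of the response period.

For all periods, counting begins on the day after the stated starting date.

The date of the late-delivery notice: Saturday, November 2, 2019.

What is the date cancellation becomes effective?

December 25, 2019

The last day of the extended delivery period: November 2, 2019 + 6 days = November 8, 2019.
The last day of the response period: 25 calendar days after November 8, 2019 is December 3, 2019.
The date cancellation becomes effective: 22 calendar days after December 3, 2019 is December 25, 2019.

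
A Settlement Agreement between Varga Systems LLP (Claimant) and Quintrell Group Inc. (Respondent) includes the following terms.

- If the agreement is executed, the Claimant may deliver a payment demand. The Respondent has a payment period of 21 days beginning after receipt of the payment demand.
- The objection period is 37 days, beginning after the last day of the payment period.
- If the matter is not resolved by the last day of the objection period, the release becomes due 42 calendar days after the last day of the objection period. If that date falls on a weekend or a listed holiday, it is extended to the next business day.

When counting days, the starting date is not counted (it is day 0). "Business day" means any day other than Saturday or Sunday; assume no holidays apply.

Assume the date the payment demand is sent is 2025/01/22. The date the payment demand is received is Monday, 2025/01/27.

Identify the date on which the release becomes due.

2025/05/07

The last day of the payment period: 2025/01/27 + 21 days = 2025/02/17.
Adding 37 calendar days to 2025/02/17 gives 2025/03/26, which is the last day of the objection period.
The date on which the release becomes due: 2025/03/26 + 42 days = 2025/05/07. 2025/05/07 is a Wednesday, so no roll-forward applies.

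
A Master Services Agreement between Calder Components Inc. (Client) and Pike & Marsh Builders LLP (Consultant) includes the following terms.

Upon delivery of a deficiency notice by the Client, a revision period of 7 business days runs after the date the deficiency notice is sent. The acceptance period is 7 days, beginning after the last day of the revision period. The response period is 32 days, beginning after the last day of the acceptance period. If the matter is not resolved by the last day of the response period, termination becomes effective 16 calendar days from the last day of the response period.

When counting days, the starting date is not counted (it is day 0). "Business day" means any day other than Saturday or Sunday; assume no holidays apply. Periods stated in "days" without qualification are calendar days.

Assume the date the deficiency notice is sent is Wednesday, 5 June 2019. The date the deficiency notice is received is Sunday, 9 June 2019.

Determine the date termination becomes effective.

8 August 2019

From Wednesday, 5 June 2019, 7 business days (Jun 6, Jun 7, Jun 10, Jun 11, Jun 12, Jun 13, Jun 14, skipping weekends) brings us to Friday, 14 June 2019, which is the last day of the revision period.
The last day of the acceptance period: 7 calendar days after 14 June 2019 is 21 June 2019.
The last day of the response period: 21 June 2019 + 32 days = 23 July 2019.
Adding 16 calendar days to 23 July 2019 gives 8 August 2019, which is the date termination becomes effective.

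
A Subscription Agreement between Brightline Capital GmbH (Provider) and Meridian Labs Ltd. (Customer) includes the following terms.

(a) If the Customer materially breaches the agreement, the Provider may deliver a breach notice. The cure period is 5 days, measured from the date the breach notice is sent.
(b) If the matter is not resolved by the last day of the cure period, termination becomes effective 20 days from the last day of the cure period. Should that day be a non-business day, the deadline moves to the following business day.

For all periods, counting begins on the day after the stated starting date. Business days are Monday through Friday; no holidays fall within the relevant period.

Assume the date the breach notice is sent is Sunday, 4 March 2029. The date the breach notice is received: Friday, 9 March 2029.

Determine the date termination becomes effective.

29 March 2029

The last day of the cure period: 5 calendar days after 4 March 2029 is 9 March 2029.
Adding 20 calendar days to 9 March 2029 gives 29 March 2029, which is the date termination becomes effective. 29 March 2029 is a Thursday, so no roll-forward applies.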